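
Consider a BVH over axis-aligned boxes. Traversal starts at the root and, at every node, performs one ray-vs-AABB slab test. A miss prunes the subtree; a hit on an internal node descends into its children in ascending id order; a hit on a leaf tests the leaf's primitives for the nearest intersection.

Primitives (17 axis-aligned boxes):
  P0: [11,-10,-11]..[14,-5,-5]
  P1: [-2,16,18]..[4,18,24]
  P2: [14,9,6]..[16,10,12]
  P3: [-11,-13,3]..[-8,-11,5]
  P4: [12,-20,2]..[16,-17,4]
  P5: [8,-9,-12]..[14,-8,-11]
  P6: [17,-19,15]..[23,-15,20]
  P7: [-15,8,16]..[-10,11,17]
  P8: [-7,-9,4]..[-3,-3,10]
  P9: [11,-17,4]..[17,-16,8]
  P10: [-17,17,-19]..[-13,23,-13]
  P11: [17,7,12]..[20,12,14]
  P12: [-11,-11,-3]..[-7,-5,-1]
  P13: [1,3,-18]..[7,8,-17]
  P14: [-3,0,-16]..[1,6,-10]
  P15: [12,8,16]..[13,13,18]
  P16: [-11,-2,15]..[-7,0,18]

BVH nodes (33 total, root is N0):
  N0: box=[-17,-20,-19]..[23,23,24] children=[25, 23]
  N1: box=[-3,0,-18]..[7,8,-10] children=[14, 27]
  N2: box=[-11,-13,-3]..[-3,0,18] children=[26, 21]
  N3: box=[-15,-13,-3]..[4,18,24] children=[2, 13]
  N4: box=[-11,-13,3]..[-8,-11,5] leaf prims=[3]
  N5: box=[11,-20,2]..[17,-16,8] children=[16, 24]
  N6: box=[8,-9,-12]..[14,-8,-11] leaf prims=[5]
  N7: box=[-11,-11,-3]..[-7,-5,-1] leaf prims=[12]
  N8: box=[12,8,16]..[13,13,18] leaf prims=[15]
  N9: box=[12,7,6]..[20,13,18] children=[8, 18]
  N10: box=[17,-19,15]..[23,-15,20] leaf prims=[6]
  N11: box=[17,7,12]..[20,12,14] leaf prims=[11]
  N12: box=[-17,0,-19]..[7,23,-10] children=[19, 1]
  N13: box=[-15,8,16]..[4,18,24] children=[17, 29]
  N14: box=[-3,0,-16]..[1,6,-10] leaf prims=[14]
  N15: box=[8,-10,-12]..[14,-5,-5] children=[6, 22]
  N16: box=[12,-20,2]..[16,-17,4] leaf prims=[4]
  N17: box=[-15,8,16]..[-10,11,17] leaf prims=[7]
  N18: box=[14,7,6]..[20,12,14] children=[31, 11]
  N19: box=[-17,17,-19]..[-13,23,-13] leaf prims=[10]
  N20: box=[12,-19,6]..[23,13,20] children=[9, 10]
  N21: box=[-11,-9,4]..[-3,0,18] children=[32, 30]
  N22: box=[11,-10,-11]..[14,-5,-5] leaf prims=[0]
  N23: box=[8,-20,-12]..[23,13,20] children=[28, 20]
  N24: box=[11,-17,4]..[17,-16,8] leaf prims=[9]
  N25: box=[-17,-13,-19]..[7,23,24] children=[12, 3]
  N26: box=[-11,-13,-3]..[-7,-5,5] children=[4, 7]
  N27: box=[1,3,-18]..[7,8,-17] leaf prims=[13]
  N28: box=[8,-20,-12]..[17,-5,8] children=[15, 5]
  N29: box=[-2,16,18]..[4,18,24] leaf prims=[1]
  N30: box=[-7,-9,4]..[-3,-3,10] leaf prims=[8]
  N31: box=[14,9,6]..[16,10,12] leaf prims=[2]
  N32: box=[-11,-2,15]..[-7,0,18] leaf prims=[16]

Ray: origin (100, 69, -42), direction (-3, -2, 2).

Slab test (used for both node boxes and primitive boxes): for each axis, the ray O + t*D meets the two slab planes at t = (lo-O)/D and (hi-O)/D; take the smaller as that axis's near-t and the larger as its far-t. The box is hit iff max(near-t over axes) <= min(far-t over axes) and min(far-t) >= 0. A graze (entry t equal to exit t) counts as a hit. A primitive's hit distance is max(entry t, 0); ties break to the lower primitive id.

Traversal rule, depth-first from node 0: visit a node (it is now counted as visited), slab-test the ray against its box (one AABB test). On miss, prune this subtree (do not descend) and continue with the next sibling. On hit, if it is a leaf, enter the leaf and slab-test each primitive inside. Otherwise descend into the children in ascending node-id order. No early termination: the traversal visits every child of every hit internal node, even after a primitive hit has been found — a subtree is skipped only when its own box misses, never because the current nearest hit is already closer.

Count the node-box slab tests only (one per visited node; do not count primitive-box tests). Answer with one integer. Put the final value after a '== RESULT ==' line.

Walk:
N0 x:[77/3,39] y:[23,89/2] z:[23/2,33] -> hit [77/3,33], descend [23, 25]
  N23 x:[77/3,92/3] y:[28,89/2] z:[15,31] -> hit [28,92/3], descend [20, 28]
    N20 x:[77/3,88/3] y:[28,44] z:[24,31] -> hit [28,88/3], descend [9, 10]
      N9 x:[80/3,88/3] y:[28,31] z:[24,30] -> hit [28,88/3], descend [8, 18]
        N8 x:[29,88/3] y:[28,61/2] z:[29,30] -> hit [29,88/3] leaf, test {P15@t=29}
        N18 x:[80/3,86/3] y:[57/2,31] z:[24,28] -> miss, prune
      N10 x:[77/3,83/3] y:[42,44] z:[57/2,31] -> miss, prune
    N28 x:[83/3,92/3] y:[37,89/2] z:[15,25] -> miss, prune
  N25 x:[31,39] y:[23,41] z:[23/2,33] -> hit [31,33], descend [3, 12]
    N3 x:[32,115/3] y:[51/2,41] z:[39/2,33] -> hit [32,33], descend [2, 13]
      N2 x:[103/3,37] y:[69/2,41] z:[39/2,30] -> miss, prune
      N13 x:[32,115/3] y:[51/2,61/2] z:[29,33] -> miss, prune
    N12 x:[31,39] y:[23,69/2] z:[23/2,16] -> miss, prune

Summary -> nodes [0, 23, 20, 9, 8, 18, 10, 28, 25, 3, 2, 13, 12]; box-tests=13; leaf-entries=1; first=P15

== RESULT ==
13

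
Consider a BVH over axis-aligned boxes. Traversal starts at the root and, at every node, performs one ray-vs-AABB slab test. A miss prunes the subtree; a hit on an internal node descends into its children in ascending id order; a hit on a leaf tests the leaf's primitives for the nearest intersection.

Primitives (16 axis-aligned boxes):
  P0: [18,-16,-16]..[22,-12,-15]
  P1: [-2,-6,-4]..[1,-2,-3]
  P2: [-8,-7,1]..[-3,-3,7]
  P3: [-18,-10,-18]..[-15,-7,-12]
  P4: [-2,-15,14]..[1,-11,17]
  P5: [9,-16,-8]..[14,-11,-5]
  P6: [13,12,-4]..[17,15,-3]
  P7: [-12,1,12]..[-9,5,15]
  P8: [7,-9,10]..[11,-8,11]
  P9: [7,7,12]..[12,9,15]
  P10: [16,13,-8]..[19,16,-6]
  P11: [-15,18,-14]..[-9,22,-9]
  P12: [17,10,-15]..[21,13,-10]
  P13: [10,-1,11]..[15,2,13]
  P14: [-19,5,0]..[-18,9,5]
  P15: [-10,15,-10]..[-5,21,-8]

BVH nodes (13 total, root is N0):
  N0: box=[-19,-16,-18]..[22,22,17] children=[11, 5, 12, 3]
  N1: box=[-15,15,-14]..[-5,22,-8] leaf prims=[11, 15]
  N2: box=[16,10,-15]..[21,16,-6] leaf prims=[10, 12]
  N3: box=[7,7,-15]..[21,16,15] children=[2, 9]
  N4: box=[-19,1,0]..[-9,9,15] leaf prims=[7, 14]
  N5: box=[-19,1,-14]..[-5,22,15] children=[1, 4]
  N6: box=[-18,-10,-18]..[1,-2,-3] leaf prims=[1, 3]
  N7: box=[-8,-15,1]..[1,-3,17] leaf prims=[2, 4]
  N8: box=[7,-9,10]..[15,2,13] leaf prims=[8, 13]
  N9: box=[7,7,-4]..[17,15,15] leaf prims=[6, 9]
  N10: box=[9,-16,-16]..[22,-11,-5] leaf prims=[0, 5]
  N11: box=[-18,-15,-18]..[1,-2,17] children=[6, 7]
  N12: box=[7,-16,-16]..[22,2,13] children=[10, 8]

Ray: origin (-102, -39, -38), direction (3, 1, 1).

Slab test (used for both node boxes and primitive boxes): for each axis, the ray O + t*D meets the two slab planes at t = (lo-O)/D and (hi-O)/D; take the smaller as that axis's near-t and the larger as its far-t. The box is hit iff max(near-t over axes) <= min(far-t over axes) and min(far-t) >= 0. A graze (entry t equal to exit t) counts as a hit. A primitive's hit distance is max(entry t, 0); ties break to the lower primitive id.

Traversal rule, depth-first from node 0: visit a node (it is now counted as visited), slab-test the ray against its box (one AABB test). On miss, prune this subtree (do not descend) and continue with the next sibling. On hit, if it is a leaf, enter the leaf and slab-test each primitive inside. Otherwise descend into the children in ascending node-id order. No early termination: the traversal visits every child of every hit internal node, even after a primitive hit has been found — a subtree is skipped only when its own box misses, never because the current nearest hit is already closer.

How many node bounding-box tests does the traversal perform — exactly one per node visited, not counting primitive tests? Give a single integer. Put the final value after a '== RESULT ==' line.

Walk:
N0 x:[83/3,124/3] y:[23,61] z:[20,55] -> hit [83/3,124/3], descend [3, 5, 11, 12]
  N3 x:[109/3,41] y:[46,55] z:[23,53] -> miss, prune
  N5 x:[83/3,97/3] y:[40,61] z:[24,53] -> miss, prune
  N11 x:[28,103/3] y:[24,37] z:[20,55] -> hit [28,103/3], descend [6, 7]
    N6 x:[28,103/3] y:[29,37] z:[20,35] -> hit [29,103/3] leaf, test {P1@t=34, P3(miss)}
    N7 x:[94/3,103/3] y:[24,36] z:[39,55] -> miss, prune
  N12 x:[109/3,124/3] y:[23,41] z:[22,51] -> hit [109/3,41], descend [8, 10]
    N8 x:[109/3,39] y:[30,41] z:[48,51] -> miss, prune
    N10 x:[37,124/3] y:[23,28] z:[22,33] -> miss, prune

9 AABB tests over nodes [0, 3, 5, 11, 6, 7, 12, 8, 10]; 1 leaf entered; closest P1.

== RESULT ==
9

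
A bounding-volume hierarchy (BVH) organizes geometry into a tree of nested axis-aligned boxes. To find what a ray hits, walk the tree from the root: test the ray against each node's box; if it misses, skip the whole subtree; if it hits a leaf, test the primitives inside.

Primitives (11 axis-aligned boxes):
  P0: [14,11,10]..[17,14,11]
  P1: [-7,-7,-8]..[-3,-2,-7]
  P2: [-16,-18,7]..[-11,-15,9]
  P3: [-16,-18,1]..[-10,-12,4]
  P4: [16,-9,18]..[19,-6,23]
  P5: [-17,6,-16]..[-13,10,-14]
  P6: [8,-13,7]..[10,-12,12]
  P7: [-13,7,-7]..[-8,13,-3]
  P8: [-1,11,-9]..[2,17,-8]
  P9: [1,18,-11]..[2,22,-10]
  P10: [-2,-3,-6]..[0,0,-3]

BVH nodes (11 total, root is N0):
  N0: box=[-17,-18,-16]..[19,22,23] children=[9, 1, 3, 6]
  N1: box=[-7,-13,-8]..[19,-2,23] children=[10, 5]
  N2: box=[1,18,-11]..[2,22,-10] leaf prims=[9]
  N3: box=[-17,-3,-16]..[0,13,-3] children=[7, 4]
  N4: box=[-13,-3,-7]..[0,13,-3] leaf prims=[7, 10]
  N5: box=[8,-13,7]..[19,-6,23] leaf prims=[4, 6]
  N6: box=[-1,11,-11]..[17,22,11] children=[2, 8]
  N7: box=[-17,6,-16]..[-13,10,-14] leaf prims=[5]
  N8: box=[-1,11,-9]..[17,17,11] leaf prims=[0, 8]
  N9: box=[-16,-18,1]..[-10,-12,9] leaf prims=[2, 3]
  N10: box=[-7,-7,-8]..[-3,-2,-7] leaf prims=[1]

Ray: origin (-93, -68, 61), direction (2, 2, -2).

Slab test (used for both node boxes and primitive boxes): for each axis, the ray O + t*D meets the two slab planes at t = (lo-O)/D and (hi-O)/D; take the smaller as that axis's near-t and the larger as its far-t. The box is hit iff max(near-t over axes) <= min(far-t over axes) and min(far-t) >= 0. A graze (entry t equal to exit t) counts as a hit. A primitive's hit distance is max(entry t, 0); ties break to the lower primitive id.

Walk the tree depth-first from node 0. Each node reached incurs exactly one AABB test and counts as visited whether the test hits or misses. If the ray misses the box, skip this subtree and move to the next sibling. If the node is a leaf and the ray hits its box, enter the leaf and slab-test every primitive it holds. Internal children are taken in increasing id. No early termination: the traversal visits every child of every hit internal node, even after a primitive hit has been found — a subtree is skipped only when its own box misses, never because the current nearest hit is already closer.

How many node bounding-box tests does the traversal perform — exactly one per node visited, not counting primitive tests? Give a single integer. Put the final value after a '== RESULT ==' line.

Walk:
N0 x:[38,56] y:[25,45] z:[19,77/2] -> hit [38,77/2], descend [1, 3, 6, 9]
  N1 x:[43,56] y:[55/2,33] z:[19,69/2] -> miss, prune
  N3 x:[38,93/2] y:[65/2,81/2] z:[32,77/2] -> hit [38,77/2], descend [4, 7]
    N4 x:[40,93/2] y:[65/2,81/2] z:[32,34] -> miss, prune
    N7 x:[38,40] y:[37,39] z:[75/2,77/2] -> hit [38,77/2] leaf, test {P5@t=38}
  N6 x:[46,55] y:[79/2,45] z:[25,36] -> miss, prune
  N9 x:[77/2,83/2] y:[25,28] z:[26,30] -> miss, prune

order=[0, 1, 3, 4, 7, 6, 9]  |boxes|=7  |leaves|=1  hit=P5

== RESULT ==
7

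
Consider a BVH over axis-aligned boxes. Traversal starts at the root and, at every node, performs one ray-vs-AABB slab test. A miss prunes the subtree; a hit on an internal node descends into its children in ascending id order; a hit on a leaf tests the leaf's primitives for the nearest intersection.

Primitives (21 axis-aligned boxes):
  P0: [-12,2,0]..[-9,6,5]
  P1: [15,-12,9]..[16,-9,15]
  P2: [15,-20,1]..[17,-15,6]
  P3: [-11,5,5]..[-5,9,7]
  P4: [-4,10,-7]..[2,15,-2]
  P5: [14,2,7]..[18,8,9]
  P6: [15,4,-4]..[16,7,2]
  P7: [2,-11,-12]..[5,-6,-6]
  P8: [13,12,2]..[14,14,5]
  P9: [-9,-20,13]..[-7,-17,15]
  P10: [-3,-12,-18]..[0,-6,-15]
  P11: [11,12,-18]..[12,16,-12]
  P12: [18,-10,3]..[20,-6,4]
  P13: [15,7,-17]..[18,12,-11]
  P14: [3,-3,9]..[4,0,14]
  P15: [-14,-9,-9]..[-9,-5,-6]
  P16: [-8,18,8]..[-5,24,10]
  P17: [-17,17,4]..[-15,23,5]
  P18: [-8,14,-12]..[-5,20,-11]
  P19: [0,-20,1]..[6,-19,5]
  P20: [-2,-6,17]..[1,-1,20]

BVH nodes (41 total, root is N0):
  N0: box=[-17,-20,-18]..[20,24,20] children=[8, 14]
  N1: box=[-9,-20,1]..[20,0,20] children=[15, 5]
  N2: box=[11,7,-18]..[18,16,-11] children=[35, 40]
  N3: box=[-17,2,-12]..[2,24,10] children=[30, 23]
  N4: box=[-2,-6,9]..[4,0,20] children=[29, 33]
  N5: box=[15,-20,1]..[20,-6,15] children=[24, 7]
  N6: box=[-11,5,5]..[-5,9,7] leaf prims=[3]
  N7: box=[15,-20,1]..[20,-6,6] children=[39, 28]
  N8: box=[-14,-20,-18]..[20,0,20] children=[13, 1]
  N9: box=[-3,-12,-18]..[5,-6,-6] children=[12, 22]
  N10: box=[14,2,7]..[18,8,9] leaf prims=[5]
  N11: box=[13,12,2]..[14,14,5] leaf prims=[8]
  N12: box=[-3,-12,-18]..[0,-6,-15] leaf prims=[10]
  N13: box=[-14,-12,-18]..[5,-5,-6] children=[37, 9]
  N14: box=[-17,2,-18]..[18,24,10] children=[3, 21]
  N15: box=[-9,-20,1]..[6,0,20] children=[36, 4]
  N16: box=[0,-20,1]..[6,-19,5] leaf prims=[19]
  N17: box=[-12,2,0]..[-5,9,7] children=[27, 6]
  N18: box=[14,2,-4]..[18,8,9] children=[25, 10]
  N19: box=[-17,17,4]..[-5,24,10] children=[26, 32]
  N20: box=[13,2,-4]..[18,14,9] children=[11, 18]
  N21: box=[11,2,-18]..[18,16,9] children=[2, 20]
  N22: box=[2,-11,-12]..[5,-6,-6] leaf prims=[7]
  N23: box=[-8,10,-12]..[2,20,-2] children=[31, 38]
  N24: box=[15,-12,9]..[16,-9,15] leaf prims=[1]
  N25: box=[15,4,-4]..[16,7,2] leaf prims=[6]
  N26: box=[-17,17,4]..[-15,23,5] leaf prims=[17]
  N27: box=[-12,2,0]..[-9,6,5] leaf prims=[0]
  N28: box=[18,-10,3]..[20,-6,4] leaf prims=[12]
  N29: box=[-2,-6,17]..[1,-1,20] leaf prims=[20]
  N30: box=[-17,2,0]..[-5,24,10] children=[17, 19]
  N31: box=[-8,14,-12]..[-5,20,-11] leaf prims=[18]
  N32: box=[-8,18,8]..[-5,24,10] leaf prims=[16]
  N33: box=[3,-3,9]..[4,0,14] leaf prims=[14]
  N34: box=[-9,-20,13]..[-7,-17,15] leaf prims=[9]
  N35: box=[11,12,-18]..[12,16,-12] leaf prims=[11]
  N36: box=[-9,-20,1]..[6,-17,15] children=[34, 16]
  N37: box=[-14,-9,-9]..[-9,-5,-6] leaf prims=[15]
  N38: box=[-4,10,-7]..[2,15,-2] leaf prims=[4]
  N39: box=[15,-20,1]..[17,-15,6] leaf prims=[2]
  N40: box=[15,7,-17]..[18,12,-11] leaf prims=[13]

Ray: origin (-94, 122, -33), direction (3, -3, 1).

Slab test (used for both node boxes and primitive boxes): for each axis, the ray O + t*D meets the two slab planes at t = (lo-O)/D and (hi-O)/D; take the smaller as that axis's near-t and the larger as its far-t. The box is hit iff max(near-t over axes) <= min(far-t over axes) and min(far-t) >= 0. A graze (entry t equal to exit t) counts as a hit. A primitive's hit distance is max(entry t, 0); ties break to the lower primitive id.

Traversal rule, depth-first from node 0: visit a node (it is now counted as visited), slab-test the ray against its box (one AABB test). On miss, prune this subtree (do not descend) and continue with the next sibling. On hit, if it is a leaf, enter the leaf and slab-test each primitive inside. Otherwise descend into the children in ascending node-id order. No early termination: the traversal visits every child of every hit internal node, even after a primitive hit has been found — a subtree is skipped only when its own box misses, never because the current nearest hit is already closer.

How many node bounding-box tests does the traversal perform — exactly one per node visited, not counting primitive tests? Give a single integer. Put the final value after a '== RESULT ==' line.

Trace the traversal:
N0 x:[77/3,38] y:[98/3,142/3] z:[15,53] -> hit [98/3,38], descend [8, 14]
  N8 x:[80/3,38] y:[122/3,142/3] z:[15,53] -> miss, prune
  N14 x:[77/3,112/3] y:[98/3,40] z:[15,43] -> hit [98/3,112/3], descend [3, 21]
    N3 x:[77/3,32] y:[98/3,40] z:[21,43] -> miss, prune
    N21 x:[35,112/3] y:[106/3,40] z:[15,42] -> hit [106/3,112/3], descend [2, 20]
      N2 x:[35,112/3] y:[106/3,115/3] z:[15,22] -> miss, prune
      N20 x:[107/3,112/3] y:[36,40] z:[29,42] -> hit [36,112/3], descend [11, 18]
        N11 x:[107/3,36] y:[36,110/3] z:[35,38] -> hit [36,36] leaf, test {P8@t=36}
        N18 x:[36,112/3] y:[38,40] z:[29,42] -> miss, prune

9 AABB tests over nodes [0, 8, 14, 3, 21, 2, 20, 11, 18]; 1 leaf entered; closest P8.

== RESULT ==
9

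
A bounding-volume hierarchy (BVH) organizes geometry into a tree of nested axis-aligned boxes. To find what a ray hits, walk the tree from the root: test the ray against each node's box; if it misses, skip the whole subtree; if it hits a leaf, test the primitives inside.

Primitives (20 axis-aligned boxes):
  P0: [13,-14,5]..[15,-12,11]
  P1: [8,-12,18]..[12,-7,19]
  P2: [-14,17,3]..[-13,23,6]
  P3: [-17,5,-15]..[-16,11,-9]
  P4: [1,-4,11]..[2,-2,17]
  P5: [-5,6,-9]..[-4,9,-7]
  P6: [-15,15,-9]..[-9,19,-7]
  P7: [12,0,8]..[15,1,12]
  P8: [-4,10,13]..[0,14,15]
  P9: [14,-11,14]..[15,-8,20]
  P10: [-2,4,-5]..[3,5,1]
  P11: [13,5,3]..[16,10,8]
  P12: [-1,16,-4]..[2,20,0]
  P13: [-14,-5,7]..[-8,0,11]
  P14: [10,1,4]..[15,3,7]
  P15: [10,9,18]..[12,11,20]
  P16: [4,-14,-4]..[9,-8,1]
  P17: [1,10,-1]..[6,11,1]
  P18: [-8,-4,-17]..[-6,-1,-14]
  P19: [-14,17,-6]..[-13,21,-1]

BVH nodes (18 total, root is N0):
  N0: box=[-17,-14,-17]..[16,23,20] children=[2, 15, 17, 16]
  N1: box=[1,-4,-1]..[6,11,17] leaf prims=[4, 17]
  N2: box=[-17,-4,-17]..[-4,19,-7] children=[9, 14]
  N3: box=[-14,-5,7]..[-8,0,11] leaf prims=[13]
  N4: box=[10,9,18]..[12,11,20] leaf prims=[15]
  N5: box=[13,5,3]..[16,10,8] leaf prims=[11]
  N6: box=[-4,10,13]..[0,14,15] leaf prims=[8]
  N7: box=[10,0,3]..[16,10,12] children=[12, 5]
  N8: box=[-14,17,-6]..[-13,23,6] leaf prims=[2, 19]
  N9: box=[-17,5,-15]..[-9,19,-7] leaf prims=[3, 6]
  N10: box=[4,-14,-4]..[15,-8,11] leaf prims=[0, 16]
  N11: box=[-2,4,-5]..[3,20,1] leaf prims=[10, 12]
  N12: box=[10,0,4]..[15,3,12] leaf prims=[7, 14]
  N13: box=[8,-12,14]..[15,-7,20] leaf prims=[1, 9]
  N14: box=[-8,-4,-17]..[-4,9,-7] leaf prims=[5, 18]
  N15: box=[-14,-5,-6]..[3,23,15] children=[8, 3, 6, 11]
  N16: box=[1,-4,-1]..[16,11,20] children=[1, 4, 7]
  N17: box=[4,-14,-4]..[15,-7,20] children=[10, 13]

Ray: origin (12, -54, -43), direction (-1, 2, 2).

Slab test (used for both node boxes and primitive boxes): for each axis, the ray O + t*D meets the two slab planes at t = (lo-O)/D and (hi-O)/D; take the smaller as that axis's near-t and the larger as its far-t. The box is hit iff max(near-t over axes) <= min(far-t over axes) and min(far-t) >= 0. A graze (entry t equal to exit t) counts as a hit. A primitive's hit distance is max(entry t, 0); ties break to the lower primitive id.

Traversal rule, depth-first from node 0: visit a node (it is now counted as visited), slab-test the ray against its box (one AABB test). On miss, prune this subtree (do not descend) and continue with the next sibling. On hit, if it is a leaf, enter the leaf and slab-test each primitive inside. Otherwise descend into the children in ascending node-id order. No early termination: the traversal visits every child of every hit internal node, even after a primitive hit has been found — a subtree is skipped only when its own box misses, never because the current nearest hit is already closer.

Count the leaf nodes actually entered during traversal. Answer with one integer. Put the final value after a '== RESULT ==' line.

Traverse from the root:
N0 x:[-4,29] y:[20,77/2] z:[13,63/2] -> hit [20,29], descend [2, 15, 16, 17]
  N2 x:[16,29] y:[25,73/2] z:[13,18] -> miss, prune
  N15 x:[9,26] y:[49/2,77/2] z:[37/2,29] -> hit [49/2,26], descend [3, 6, 8, 11]
    N3 x:[20,26] y:[49/2,27] z:[25,27] -> hit [25,26] leaf, test {P13@t=25}
    N6 x:[12,16] y:[32,34] z:[28,29] -> miss, prune
    N8 x:[25,26] y:[71/2,77/2] z:[37/2,49/2] -> miss, prune
    N11 x:[9,14] y:[29,37] z:[19,22] -> miss, prune
  N16 x:[-4,11] y:[25,65/2] z:[21,63/2] -> miss, prune
  N17 x:[-3,8] y:[20,47/2] z:[39/2,63/2] -> miss, prune

order=[0, 2, 15, 3, 6, 8, 11, 16, 17]  |boxes|=9  |leaves|=1  hit=P13

== RESULT ==
1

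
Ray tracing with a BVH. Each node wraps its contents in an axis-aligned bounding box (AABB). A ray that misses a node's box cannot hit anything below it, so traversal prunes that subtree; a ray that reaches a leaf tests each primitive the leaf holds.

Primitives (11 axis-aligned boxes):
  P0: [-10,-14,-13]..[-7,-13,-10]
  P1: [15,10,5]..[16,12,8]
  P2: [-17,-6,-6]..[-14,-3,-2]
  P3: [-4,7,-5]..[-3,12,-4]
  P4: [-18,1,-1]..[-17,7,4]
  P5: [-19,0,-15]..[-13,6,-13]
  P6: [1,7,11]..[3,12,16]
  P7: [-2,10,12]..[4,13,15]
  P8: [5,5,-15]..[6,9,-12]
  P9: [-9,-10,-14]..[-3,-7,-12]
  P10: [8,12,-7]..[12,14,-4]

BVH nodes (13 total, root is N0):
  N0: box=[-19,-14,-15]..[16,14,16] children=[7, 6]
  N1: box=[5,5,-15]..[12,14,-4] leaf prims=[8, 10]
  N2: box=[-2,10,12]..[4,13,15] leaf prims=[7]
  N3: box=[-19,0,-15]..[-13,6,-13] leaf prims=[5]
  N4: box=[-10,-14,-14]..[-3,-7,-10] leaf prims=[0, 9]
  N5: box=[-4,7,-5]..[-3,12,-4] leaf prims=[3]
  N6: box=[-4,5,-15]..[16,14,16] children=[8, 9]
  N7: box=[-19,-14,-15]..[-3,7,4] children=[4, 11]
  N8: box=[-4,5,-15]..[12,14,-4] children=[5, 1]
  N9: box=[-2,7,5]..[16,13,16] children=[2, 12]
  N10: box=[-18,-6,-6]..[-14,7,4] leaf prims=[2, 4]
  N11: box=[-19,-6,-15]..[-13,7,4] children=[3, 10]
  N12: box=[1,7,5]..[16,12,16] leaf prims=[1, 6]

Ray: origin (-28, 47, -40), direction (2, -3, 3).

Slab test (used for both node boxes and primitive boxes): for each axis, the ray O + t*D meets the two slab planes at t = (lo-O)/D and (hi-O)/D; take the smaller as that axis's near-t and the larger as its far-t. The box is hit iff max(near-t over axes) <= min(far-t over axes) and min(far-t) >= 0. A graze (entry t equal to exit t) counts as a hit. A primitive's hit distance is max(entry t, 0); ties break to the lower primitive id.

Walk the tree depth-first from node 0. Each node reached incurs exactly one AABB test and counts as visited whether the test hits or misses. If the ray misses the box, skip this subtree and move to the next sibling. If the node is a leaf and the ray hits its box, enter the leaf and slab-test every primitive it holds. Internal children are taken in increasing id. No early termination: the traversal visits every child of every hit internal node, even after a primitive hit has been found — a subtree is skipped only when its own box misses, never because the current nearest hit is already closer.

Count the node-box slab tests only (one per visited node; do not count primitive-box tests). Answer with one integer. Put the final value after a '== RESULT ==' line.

Traverse from the root:
N0 x:[9/2,22] y:[11,61/3] z:[25/3,56/3] -> hit [11,56/3], descend [6, 7]
  N6 x:[12,22] y:[11,14] z:[25/3,56/3] -> hit [12,14], descend [8, 9]
    N8 x:[12,20] y:[11,14] z:[25/3,12] -> hit [12,12], descend [1, 5]
      N1 x:[33/2,20] y:[11,14] z:[25/3,12] -> miss, prune
      N5 x:[12,25/2] y:[35/3,40/3] z:[35/3,12] -> hit [12,12] leaf, test {P3@t=12}
    N9 x:[13,22] y:[34/3,40/3] z:[15,56/3] -> miss, prune
  N7 x:[9/2,25/2] y:[40/3,61/3] z:[25/3,44/3] -> miss, prune

Visited [0, 6, 8, 1, 5, 9, 7]. Tests: 7 box, 1 leaf. Nearest: P3.

== RESULT ==
7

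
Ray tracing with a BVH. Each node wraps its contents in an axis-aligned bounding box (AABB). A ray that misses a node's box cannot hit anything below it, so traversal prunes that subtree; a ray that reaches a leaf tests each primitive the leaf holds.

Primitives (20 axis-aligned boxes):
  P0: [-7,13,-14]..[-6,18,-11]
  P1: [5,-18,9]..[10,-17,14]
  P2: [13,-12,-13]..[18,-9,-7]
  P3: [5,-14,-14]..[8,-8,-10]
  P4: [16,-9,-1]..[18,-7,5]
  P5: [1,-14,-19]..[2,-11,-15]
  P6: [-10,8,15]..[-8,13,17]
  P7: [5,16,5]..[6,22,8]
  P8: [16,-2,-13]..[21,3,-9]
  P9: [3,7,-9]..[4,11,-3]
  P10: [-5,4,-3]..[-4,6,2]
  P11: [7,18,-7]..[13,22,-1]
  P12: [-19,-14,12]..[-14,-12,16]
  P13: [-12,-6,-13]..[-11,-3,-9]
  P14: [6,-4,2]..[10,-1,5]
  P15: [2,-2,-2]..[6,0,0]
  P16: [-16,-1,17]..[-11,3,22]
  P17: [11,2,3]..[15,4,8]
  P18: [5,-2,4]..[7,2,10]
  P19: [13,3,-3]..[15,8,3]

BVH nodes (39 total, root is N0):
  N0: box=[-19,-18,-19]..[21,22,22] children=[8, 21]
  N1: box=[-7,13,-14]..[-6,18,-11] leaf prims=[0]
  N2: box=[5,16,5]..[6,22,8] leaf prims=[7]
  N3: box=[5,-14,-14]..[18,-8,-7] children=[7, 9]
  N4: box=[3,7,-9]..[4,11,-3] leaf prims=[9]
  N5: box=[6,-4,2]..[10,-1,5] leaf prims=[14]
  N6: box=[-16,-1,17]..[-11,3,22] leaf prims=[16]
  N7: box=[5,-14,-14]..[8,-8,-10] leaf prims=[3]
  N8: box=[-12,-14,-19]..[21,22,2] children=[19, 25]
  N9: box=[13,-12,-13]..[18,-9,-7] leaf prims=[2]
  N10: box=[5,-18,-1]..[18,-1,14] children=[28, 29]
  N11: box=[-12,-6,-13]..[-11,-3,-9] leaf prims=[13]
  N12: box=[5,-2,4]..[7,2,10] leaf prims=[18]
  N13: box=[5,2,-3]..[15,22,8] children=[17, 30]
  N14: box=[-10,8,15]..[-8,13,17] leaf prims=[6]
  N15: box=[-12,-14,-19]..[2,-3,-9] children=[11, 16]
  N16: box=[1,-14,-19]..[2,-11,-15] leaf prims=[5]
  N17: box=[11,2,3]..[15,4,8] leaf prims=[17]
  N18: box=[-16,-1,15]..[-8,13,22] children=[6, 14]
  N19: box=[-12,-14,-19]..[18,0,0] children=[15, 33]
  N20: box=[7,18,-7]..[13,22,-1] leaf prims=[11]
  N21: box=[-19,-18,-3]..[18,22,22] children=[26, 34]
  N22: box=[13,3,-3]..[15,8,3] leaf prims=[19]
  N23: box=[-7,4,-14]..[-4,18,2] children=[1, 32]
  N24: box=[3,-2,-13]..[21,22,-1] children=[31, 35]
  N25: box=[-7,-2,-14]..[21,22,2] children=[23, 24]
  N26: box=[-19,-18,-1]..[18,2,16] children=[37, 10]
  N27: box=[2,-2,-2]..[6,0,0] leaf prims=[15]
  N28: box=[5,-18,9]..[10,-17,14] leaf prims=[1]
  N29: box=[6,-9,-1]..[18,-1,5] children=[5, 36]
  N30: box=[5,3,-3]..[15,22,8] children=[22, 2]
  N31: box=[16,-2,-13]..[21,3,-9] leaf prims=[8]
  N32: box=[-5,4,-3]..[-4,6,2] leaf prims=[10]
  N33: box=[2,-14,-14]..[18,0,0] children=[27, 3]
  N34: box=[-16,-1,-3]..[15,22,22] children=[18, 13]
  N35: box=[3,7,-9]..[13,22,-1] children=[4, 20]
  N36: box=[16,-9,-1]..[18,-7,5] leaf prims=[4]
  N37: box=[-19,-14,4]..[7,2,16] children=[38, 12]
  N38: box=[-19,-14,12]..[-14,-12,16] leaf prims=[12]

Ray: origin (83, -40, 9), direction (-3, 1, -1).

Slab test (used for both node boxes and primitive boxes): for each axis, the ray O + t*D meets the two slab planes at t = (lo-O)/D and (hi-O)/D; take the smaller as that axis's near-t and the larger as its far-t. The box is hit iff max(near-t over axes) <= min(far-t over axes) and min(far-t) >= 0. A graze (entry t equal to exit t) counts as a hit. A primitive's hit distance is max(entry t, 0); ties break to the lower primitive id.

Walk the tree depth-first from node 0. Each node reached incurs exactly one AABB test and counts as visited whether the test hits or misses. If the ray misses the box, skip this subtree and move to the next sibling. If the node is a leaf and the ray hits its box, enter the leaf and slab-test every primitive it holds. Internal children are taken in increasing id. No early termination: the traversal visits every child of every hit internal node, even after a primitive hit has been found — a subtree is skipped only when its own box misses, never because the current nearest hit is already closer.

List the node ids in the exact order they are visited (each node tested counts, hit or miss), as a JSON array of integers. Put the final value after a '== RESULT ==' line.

Trace the traversal:
N0 x:[62/3,34] y:[22,62] z:[-13,28] -> hit [22,28], descend [8, 21]
  N8 x:[62/3,95/3] y:[26,62] z:[7,28] -> hit [26,28], descend [19, 25]
    N19 x:[65/3,95/3] y:[26,40] z:[9,28] -> hit [26,28], descend [15, 33]
      N15 x:[27,95/3] y:[26,37] z:[18,28] -> hit [27,28], descend [11, 16]
        N11 x:[94/3,95/3] y:[34,37] z:[18,22] -> miss, prune
        N16 x:[27,82/3] y:[26,29] z:[24,28] -> hit [27,82/3] leaf, test {P5@t=27}
      N33 x:[65/3,27] y:[26,40] z:[9,23] -> miss, prune
    N25 x:[62/3,30] y:[38,62] z:[7,23] -> miss, prune
  N21 x:[65/3,34] y:[22,62] z:[-13,12] -> miss, prune

9 AABB tests over nodes [0, 8, 19, 15, 11, 16, 33, 25, 21]; 1 leaf entered; closest P5.

== RESULT ==
[0, 8, 19, 15, 11, 16, 33, 25, 21]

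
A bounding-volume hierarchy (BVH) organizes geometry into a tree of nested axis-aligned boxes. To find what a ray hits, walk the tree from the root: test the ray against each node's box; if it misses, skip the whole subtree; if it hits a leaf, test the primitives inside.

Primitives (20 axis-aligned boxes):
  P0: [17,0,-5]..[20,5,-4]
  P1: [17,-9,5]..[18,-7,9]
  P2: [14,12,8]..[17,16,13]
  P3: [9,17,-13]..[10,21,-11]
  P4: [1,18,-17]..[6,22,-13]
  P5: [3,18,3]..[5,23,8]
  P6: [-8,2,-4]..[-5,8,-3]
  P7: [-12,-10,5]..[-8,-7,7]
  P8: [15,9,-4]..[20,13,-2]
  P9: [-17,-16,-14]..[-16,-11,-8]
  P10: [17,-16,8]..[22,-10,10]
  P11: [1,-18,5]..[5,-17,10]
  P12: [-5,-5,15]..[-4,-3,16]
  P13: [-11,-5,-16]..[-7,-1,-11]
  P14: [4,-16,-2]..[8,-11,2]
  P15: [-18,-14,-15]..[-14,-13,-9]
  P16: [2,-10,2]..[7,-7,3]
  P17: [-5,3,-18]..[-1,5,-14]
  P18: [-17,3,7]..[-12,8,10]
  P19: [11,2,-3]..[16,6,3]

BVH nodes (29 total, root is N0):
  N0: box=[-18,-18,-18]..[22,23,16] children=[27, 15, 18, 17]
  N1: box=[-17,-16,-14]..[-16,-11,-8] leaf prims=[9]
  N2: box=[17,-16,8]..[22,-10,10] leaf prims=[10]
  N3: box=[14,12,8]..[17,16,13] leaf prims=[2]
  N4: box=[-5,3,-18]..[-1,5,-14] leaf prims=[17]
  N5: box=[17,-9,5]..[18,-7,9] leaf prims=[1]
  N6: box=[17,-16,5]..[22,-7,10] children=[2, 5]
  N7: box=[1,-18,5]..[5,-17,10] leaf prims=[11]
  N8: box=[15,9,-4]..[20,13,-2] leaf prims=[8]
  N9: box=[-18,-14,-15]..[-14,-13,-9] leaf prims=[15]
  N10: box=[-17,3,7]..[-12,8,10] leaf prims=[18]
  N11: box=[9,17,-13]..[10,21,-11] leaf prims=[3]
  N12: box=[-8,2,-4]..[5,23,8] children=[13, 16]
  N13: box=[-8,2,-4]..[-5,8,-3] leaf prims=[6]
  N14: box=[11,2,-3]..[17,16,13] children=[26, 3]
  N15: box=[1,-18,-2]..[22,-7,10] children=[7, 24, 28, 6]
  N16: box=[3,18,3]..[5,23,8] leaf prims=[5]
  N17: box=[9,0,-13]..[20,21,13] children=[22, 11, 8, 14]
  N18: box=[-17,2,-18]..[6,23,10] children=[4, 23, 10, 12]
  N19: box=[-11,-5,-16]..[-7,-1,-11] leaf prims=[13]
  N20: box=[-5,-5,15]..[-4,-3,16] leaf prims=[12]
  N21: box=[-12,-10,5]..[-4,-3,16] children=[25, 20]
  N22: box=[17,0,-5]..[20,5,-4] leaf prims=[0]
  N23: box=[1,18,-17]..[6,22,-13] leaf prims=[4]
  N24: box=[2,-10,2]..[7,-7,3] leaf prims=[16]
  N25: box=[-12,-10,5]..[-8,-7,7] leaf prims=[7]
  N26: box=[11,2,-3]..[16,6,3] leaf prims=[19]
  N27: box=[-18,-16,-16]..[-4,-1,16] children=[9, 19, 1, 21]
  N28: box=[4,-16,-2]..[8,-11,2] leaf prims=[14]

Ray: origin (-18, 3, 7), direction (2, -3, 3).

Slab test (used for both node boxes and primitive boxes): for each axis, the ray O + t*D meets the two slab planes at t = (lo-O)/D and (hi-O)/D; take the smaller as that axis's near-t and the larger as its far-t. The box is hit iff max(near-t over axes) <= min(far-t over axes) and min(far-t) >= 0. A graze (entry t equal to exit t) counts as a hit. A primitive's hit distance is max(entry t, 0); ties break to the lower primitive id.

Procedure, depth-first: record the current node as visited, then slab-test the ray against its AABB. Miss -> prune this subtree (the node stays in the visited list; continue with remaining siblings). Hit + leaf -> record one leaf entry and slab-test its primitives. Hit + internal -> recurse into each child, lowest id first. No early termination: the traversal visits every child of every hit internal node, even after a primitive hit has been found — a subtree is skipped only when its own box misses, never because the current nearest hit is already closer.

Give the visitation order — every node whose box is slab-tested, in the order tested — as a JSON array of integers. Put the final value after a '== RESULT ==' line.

Walk:
N0 x:[0,20] y:[-20/3,7] z:[-25/3,3] -> hit [0,3], descend [15, 17, 18, 27]
  N15 x:[19/2,20] y:[10/3,7] z:[-3,1] -> miss, prune
  N17 x:[27/2,19] y:[-6,1] z:[-20/3,2] -> miss, prune
  N18 x:[1/2,12] y:[-20/3,1/3] z:[-25/3,1] -> miss, prune
  N27 x:[0,7] y:[4/3,19/3] z:[-23/3,3] -> hit [4/3,3], descend [1, 9, 19, 21]
    N1 x:[1/2,1] y:[14/3,19/3] z:[-7,-5] -> miss, prune
    N9 x:[0,2] y:[16/3,17/3] z:[-22/3,-16/3] -> miss, prune
    N19 x:[7/2,11/2] y:[4/3,8/3] z:[-23/3,-6] -> miss, prune
    N21 x:[3,7] y:[2,13/3] z:[-2/3,3] -> hit [3,3], descend [20, 25]
      N20 x:[13/2,7] y:[2,8/3] z:[8/3,3] -> miss, prune
      N25 x:[3,5] y:[10/3,13/3] z:[-2/3,0] -> miss, prune

Visited [0, 15, 17, 18, 27, 1, 9, 19, 21, 20, 25]. Tests: 11 box, 0 leaf. Nearest: miss.

== RESULT ==
[0, 15, 17, 18, 27, 1, 9, 19, 21, 20, 25]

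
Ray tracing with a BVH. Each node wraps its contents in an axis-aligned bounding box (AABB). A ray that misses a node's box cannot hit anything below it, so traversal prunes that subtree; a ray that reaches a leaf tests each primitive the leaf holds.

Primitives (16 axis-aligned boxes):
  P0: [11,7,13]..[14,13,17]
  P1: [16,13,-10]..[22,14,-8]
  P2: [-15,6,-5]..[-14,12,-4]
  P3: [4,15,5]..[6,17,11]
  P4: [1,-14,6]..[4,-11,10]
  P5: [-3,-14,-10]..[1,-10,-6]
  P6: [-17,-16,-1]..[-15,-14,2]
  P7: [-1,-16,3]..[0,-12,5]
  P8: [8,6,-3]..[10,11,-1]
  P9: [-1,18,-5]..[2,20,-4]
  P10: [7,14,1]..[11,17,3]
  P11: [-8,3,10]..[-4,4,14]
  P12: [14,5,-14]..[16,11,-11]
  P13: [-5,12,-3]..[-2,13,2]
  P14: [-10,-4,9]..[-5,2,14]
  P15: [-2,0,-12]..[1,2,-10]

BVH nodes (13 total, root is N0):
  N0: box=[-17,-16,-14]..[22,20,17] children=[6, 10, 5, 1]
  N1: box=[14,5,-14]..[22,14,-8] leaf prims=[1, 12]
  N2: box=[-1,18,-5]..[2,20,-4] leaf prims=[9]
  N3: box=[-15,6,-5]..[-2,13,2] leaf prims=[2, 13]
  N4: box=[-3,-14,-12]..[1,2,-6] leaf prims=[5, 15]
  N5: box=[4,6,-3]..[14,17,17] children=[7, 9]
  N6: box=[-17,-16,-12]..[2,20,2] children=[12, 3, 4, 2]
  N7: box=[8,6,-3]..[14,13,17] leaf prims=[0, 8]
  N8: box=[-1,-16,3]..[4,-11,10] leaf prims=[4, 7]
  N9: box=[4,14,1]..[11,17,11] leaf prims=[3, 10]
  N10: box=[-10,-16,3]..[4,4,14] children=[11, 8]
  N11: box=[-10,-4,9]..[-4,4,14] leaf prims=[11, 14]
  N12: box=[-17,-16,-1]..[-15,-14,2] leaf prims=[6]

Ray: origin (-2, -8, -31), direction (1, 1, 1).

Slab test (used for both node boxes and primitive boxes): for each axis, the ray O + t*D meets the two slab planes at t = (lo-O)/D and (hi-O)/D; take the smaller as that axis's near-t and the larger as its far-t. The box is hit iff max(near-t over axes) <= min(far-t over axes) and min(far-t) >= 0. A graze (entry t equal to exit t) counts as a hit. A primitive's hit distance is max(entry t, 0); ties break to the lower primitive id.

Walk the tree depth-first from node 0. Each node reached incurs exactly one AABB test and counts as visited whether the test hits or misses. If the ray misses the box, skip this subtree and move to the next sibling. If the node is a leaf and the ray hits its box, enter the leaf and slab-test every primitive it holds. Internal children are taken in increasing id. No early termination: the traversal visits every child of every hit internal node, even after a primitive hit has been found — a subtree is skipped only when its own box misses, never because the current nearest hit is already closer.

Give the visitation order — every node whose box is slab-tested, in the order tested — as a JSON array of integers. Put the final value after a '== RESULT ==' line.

Traverse from the root:
N0 x:[-15,24] y:[-8,28] z:[17,48] -> hit [17,24], descend [1, 5, 6, 10]
  N1 x:[16,24] y:[13,22] z:[17,23] -> hit [17,22] leaf, test {P1@t=21, P12@t=17}
  N5 x:[6,16] y:[14,25] z:[28,48] -> miss, prune
  N6 x:[-15,4] y:[-8,28] z:[19,33] -> miss, prune
  N10 x:[-8,6] y:[-8,12] z:[34,45] -> miss, prune

5 AABB tests over nodes [0, 1, 5, 6, 10]; 1 leaf entered; closest P12.

== RESULT ==
[0, 1, 5, 6, 10]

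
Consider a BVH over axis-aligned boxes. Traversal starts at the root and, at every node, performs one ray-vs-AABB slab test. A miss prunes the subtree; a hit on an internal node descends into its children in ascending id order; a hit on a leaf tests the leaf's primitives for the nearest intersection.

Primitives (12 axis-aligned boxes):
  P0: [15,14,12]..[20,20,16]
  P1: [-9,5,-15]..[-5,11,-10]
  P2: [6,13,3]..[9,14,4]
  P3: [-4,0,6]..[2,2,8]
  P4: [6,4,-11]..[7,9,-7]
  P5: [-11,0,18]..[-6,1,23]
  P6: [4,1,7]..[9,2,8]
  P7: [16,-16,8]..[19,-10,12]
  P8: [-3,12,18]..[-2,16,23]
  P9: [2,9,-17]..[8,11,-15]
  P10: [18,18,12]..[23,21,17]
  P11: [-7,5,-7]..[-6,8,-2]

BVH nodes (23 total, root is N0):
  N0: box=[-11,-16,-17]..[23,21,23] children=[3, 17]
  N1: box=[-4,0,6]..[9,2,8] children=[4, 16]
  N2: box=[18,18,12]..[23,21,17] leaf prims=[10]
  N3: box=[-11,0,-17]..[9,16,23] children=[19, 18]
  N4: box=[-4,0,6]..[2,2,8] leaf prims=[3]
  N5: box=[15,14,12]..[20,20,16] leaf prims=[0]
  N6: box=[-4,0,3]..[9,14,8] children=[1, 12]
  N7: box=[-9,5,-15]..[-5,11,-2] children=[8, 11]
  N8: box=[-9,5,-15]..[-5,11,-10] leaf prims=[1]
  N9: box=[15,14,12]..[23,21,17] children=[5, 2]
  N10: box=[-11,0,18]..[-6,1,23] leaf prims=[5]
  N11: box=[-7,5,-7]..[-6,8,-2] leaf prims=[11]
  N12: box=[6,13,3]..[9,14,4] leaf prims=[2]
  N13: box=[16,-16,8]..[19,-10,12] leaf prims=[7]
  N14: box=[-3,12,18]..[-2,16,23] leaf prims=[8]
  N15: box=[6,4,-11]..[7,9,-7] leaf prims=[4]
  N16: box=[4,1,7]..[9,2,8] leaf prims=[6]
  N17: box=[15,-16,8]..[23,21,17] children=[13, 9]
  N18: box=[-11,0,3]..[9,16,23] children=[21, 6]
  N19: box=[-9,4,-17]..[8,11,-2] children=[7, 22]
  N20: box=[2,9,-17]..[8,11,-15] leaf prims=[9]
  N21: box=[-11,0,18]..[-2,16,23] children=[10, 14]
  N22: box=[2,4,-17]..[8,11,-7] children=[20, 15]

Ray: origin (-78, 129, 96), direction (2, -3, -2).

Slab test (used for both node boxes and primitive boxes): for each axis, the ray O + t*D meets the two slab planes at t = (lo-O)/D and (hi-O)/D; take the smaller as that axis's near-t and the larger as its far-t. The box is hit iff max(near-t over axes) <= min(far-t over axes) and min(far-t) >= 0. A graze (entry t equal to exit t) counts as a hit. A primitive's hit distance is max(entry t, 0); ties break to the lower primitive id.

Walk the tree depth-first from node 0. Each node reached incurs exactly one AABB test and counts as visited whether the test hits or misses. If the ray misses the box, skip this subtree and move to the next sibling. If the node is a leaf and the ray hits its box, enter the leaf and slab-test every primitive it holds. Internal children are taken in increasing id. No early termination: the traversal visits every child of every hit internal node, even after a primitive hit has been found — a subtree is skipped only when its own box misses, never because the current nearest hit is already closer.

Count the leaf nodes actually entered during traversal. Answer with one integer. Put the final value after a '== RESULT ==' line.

Traverse from the root:
N0 x:[67/2,101/2] y:[36,145/3] z:[73/2,113/2] -> hit [73/2,145/3], descend [3, 17]
  N3 x:[67/2,87/2] y:[113/3,43] z:[73/2,113/2] -> hit [113/3,43], descend [18, 19]
    N18 x:[67/2,87/2] y:[113/3,43] z:[73/2,93/2] -> hit [113/3,43], descend [6, 21]
      N6 x:[37,87/2] y:[115/3,43] z:[44,93/2] -> miss, prune
      N21 x:[67/2,38] y:[113/3,43] z:[73/2,39] -> hit [113/3,38], descend [10, 14]
        N10 x:[67/2,36] y:[128/3,43] z:[73/2,39] -> miss, prune
        N14 x:[75/2,38] y:[113/3,39] z:[73/2,39] -> hit [113/3,38] leaf, test {P8@t=113/3}
    N19 x:[69/2,43] y:[118/3,125/3] z:[49,113/2] -> miss, prune
  N17 x:[93/2,101/2] y:[36,145/3] z:[79/2,44] -> miss, prune

Visited [0, 3, 18, 6, 21, 10, 14, 19, 17]. Tests: 9 box, 1 leaf. Nearest: P8.

== RESULT ==
1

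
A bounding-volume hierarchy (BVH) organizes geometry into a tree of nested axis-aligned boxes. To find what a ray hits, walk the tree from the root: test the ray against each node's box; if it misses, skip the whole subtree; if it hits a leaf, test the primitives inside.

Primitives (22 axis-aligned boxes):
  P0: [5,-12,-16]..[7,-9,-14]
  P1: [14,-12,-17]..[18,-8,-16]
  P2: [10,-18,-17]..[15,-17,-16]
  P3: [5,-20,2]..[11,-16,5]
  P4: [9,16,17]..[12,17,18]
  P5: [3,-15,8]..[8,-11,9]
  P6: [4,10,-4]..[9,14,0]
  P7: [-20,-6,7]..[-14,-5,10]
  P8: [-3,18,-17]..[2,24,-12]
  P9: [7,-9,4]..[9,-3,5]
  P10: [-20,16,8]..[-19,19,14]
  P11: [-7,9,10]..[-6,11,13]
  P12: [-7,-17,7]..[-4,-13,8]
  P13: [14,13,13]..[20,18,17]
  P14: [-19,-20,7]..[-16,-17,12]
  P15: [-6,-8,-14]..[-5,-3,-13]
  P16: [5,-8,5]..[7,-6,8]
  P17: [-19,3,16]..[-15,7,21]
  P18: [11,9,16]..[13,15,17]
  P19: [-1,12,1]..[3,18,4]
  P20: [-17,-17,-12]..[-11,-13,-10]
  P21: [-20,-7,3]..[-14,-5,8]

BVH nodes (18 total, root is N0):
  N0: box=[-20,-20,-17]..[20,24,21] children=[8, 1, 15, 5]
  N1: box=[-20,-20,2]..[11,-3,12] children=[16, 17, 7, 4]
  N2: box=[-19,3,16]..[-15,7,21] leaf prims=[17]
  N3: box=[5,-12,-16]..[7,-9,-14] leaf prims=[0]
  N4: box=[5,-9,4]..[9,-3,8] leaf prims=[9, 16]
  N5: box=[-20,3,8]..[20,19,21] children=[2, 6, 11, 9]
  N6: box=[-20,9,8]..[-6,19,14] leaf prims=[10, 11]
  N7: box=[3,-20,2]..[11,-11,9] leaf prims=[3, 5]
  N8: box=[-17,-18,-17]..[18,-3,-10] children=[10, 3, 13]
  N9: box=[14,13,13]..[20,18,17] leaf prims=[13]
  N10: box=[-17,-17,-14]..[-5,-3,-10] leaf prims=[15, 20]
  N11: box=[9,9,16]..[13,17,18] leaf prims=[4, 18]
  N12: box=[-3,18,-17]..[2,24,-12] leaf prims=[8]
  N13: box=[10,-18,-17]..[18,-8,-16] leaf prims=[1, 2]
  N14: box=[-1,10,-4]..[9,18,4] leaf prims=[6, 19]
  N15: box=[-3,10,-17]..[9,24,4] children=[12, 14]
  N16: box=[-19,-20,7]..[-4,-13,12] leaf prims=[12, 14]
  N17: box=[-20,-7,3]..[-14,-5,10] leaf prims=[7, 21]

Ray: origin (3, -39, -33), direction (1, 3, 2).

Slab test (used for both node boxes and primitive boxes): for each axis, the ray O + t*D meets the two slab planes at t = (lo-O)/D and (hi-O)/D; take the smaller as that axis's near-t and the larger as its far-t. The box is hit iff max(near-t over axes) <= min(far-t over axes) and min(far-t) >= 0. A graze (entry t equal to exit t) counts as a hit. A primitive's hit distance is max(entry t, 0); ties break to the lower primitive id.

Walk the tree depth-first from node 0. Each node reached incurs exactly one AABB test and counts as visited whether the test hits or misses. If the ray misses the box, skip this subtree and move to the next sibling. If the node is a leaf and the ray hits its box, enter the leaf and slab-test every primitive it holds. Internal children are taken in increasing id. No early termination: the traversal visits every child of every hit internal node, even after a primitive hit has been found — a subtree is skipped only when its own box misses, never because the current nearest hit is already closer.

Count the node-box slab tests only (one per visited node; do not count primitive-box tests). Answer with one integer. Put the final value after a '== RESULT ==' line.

Trace the traversal:
N0 x:[-23,17] y:[19/3,21] z:[8,27] -> hit [8,17], descend [1, 5, 8, 15]
  N1 x:[-23,8] y:[19/3,12] z:[35/2,45/2] -> miss, prune
  N5 x:[-23,17] y:[14,58/3] z:[41/2,27] -> miss, prune
  N8 x:[-20,15] y:[7,12] z:[8,23/2] -> hit [8,23/2], descend [3, 10, 13]
    N3 x:[2,4] y:[9,10] z:[17/2,19/2] -> miss, prune
    N10 x:[-20,-8] y:[22/3,12] z:[19/2,23/2] -> miss, prune
    N13 x:[7,15] y:[7,31/3] z:[8,17/2] -> hit [8,17/2] leaf, test {P1(miss), P2(miss)}
  N15 x:[-6,6] y:[49/3,21] z:[8,37/2] -> miss, prune

order=[0, 1, 5, 8, 3, 10, 13, 15]  |boxes|=8  |leaves|=1  hit=miss

== RESULT ==
8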